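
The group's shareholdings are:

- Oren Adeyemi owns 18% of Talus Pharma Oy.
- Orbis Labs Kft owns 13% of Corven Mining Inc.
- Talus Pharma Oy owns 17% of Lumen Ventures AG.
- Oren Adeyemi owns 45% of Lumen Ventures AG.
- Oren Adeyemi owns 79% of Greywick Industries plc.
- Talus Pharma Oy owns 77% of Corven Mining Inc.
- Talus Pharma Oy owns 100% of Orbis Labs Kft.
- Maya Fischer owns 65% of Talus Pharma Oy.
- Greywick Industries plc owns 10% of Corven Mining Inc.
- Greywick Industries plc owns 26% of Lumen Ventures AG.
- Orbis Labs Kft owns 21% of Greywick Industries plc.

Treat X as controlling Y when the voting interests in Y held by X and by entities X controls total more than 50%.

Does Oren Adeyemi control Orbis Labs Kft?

No

Oren holds 79% of Greywick, so Oren controls Greywick.
Greywick and Oren together hold 26% + 45% = 71% of Lumen, so Oren controls Lumen.
Neither Oren nor any entity Oren controls holds any voting interest in Orbis.
So Oren does not control Orbis.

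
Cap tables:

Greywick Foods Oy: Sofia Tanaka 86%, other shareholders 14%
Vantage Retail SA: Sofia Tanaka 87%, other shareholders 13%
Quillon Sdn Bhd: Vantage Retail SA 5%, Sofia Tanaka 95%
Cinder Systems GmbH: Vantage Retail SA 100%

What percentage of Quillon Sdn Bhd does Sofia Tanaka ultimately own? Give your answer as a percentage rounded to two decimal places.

99.35%

Sofia reaches Quillon along 2 paths.
Via Vantage: 87% × 5% = 4.35%.
Direct stake: 95% = 95%.
Total: 4.35% + 95% = 99.35%.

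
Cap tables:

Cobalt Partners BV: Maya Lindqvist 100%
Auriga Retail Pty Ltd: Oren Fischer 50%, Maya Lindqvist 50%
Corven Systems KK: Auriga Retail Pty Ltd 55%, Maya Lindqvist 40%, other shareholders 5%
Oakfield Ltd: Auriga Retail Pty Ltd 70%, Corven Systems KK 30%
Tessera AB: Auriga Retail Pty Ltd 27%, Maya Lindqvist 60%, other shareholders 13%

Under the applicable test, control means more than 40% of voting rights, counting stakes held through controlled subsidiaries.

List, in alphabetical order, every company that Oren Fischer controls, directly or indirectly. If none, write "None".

Auriga Retail Pty Ltd, Corven Systems KK, Oakfield Ltd

Oren holds 50% of Auriga, so Oren controls Auriga.
Auriga holds 55% of Corven, so Oren controls Corven.
Auriga and Corven together hold 70% + 30% = 100% of Oakfield, so Oren controls Oakfield.
No other company's threshold is met.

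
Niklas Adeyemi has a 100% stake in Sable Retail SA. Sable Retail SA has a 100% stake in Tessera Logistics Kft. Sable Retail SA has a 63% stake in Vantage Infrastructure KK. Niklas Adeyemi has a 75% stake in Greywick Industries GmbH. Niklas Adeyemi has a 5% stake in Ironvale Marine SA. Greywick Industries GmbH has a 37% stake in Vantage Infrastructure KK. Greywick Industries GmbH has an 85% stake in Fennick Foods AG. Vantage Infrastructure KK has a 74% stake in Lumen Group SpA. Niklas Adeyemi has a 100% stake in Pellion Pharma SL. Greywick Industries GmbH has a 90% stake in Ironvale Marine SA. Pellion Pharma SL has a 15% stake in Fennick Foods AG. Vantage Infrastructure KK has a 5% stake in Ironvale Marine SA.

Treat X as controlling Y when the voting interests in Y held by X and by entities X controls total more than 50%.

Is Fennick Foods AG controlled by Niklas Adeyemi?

Yes

Niklas holds 100% of Pellion, so Niklas controls Pellion.
Niklas holds 75% of Greywick, so Niklas controls Greywick.
Greywick and Pellion together hold 85% + 15% = 100% of Fennick, so Niklas controls Fennick.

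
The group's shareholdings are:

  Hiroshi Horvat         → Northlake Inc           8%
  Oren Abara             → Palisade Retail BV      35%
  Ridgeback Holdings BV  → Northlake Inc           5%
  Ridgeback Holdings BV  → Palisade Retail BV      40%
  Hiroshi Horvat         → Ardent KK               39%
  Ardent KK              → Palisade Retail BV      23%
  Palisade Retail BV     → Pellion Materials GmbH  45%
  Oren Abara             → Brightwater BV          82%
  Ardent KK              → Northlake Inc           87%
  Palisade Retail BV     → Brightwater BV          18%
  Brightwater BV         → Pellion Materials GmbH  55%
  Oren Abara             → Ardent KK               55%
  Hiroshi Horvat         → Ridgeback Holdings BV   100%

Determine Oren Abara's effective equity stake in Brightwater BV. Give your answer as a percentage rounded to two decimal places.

Oren reaches Brightwater along 3 paths.
Direct stake: 82% = 82%.
Via Ardent → Palisade: 55% × 23% × 18% = 2.277%.
Via Palisade: 35% × 18% = 6.3%.
Total: 82% + 2.277% + 6.3% = 90.577%.
Rounded: 90.58%.

90.58%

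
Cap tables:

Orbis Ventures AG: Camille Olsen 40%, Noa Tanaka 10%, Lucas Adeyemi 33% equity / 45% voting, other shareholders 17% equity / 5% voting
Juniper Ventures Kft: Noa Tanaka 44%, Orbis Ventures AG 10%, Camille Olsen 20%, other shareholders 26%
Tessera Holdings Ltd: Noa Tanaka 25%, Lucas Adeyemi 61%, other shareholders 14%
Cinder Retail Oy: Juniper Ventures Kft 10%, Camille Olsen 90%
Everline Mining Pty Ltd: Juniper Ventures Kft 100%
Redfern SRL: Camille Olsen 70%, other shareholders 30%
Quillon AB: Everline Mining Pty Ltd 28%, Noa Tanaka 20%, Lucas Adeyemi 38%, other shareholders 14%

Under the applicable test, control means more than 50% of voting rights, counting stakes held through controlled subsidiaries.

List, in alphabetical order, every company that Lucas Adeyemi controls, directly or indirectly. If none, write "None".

Lucas holds 61% of Tessera, so Lucas controls Tessera.
No other company's threshold is met.

Tessera Holdings Ltd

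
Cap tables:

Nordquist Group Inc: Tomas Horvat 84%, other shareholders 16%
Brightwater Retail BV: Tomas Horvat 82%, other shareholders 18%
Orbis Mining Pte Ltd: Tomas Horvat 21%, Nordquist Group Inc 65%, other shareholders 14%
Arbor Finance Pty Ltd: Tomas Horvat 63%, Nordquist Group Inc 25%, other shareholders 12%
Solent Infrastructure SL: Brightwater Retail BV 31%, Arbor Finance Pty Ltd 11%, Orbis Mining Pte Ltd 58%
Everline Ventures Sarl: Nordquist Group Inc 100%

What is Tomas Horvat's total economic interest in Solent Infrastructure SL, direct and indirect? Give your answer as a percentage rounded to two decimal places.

78.51%

Tomas reaches Solent along 5 paths.
Via Brightwater: 82% × 31% = 25.42%.
Via Arbor: 63% × 11% = 6.93%.
Via Nordquist → Arbor: 84% × 25% × 11% = 2.31%.
Via Orbis: 21% × 58% = 12.18%.
Via Nordquist → Orbis: 84% × 65% × 58% = 31.668%.
Total: 25.42% + 6.93% + 2.31% + 12.18% + 31.668% = 78.508%.
Rounded: 78.51%.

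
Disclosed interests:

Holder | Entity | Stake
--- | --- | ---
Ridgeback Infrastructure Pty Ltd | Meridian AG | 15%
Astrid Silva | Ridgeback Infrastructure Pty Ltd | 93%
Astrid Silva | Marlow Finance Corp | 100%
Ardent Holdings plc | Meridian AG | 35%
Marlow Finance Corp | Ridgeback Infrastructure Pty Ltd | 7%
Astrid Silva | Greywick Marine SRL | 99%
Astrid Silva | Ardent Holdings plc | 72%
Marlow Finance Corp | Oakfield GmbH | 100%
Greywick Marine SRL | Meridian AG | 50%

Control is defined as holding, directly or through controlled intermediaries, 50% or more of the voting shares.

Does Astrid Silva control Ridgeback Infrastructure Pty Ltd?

Yes

Astrid holds 100% of Marlow, so Astrid controls Marlow.
Marlow and Astrid together hold 7% + 93% = 100% of Ridgeback, so Astrid controls Ridgeback.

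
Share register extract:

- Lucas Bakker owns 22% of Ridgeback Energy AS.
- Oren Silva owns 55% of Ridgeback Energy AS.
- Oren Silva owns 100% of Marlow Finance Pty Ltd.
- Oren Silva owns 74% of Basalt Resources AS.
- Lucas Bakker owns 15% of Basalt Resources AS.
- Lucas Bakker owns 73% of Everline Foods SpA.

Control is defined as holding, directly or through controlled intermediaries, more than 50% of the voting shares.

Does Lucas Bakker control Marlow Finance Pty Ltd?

Lucas holds 73% of Everline, so Lucas controls Everline.
Neither Lucas nor any entity Lucas controls holds any voting interest in Marlow.
So Lucas does not control Marlow.

No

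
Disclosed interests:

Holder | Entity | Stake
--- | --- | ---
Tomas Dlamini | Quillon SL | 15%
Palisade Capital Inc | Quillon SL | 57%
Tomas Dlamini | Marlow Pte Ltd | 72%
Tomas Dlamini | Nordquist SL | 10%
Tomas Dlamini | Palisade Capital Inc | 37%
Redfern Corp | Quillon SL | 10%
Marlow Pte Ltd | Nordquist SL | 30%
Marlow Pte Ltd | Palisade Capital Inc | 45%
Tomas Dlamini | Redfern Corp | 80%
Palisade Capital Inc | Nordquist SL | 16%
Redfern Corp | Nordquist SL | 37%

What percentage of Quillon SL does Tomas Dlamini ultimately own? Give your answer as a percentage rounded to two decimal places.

62.56%

Tomas reaches Quillon along 4 paths.
Via Palisade: 37% × 57% = 21.09%.
Via Marlow → Palisade: 72% × 45% × 57% = 18.468%.
Via Redfern: 80% × 10% = 8%.
Direct stake: 15% = 15%.
Total: 21.09% + 18.468% + 8% + 15% = 62.558%.
Rounded: 62.56%.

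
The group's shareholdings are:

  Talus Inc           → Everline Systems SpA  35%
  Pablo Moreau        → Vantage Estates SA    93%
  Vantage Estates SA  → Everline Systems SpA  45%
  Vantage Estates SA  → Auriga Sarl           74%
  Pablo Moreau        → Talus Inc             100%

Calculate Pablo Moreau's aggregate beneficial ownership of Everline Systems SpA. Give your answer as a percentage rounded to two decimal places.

Pablo reaches Everline along 2 paths.
Via Talus: 100% × 35% = 35%.
Via Vantage: 93% × 45% = 41.85%.
Total: 35% + 41.85% = 76.85%.

76.85%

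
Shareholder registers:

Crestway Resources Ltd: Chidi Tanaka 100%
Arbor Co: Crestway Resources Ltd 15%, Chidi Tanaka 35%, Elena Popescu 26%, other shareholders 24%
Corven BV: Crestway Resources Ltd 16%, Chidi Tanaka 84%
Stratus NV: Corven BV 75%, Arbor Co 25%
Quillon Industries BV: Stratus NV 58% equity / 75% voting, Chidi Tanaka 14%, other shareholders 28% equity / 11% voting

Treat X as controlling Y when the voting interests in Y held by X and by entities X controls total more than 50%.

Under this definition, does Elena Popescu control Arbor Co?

No

Elena's largest direct stake is 26% in Arbor, which does not meet the threshold, so Elena controls no company.
In Arbor, Elena's side holds only 26%, not > 50%.
So Elena does not control Arbor.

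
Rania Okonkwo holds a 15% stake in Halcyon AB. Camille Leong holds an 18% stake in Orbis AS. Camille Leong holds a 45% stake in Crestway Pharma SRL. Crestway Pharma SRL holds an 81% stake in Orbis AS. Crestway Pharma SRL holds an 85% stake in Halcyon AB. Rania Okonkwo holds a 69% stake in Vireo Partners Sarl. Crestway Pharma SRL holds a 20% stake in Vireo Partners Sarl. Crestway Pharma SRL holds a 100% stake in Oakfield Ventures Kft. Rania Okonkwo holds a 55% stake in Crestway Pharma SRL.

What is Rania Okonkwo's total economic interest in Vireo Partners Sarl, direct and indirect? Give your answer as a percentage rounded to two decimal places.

Rania reaches Vireo along 2 paths.
Direct stake: 69% = 69%.
Via Crestway: 55% × 20% = 11%.
Total: 69% + 11% = 80%.
Rounded: 80.00%.

80.00%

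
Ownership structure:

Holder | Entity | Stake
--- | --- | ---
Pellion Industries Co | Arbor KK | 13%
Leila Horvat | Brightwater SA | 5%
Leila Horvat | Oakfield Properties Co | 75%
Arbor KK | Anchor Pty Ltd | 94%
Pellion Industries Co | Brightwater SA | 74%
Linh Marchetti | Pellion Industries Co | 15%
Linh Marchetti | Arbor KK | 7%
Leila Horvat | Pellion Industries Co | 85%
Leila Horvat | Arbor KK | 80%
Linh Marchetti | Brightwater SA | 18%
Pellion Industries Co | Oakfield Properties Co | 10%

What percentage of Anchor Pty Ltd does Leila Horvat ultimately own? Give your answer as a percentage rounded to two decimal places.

Leila reaches Anchor along 2 paths.
Via Pellion → Arbor: 85% × 13% × 94% = 10.387%.
Via Arbor: 80% × 94% = 75.2%.
Total: 10.387% + 75.2% = 85.587%.
Rounded: 85.59%.

85.59%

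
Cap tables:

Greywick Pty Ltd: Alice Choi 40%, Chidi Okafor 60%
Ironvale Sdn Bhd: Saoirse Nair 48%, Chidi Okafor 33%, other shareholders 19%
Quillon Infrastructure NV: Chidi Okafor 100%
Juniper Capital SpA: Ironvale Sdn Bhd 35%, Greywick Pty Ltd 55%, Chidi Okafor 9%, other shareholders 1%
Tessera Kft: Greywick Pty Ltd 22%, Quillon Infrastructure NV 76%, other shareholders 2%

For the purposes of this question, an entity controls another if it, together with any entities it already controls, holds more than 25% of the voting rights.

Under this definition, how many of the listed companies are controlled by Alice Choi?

Alice holds 40% of Greywick, so Alice controls Greywick.
Greywick holds 55% of Juniper, so Alice controls Juniper.
No other company's threshold is met.
Alice controls 2 companies.

2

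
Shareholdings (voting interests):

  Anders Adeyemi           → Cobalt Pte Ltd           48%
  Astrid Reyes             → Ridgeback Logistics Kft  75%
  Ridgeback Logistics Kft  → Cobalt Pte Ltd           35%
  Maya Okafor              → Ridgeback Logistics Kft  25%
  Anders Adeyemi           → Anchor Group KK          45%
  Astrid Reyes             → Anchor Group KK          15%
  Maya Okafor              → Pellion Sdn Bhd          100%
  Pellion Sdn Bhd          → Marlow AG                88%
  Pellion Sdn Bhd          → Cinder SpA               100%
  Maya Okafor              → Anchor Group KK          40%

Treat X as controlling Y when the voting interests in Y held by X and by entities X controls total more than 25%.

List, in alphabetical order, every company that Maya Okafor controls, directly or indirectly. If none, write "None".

Maya holds 40% of Anchor, so Maya controls Anchor.
Maya holds 100% of Pellion, so Maya controls Pellion.
Pellion holds 100% of Cinder, so Maya controls Cinder.
Pellion holds 88% of Marlow, so Maya controls Marlow.
No other company's threshold is met.

Anchor Group KK, Cinder SpA, Marlow AG, Pellion Sdn Bhd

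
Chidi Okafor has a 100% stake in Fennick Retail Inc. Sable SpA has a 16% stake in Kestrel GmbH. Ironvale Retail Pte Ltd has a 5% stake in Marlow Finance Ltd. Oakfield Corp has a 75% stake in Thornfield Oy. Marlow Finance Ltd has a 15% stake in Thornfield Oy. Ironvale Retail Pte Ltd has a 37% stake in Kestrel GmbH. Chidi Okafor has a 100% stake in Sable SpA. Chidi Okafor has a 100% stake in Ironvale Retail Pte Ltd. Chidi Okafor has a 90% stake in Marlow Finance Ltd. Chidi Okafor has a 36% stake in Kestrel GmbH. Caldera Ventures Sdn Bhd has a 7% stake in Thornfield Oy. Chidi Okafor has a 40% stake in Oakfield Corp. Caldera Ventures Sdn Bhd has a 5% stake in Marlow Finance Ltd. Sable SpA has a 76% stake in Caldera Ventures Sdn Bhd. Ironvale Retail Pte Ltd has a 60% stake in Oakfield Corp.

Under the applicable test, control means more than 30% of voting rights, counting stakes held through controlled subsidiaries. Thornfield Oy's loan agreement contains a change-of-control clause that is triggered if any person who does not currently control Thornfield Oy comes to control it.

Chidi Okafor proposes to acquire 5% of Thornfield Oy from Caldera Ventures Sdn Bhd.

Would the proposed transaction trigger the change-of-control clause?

The purchase adds only to Chidi's holdings (Caldera's stake shrinks), so Chidi is the only person who could newly come to control Thornfield.
Chidi holds 100% of Sable, so Chidi controls Sable.
Sable holds 76% of Caldera, so Chidi controls Caldera.
Chidi holds 100% of Ironvale, so Chidi controls Ironvale.
Chidi and Caldera and Ironvale together hold 90% + 5% + 5% = 100% of Marlow, so Chidi controls Marlow.
Ironvale and Chidi together hold 60% + 40% = 100% of Oakfield, so Chidi controls Oakfield.
Oakfield and Marlow and Caldera together hold 75% + 15% + 7% = 97% of Thornfield, so Chidi controls Thornfield.
So Chidi already controls Thornfield before the transaction.
After the purchase, Chidi holds 5% of Thornfield directly, and Caldera's stake falls to 2%.
Chidi controlled Thornfield already, so this is not a new person acquiring control; every other person's position is unchanged or reduced.
No new person acquires control, so the clause is not triggered.

No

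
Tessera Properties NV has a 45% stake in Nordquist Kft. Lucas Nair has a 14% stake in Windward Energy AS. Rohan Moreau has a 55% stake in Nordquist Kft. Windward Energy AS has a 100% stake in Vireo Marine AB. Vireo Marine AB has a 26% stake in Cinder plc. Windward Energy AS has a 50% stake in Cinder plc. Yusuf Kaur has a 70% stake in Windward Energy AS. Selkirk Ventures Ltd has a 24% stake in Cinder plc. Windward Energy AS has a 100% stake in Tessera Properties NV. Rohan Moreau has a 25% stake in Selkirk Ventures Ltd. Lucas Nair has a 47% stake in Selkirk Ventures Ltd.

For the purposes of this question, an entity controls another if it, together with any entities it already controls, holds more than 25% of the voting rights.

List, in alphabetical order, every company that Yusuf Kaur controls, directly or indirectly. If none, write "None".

Cinder plc, Nordquist Kft, Tessera Properties NV, Vireo Marine AB, Windward Energy AS

Yusuf holds 70% of Windward, so Yusuf controls Windward.
Windward holds 100% of Vireo, so Yusuf controls Vireo.
Windward holds 100% of Tessera, so Yusuf controls Tessera.
Windward and Vireo together hold 50% + 26% = 76% of Cinder, so Yusuf controls Cinder.
Tessera holds 45% of Nordquist, so Yusuf controls Nordquist.
No other company's threshold is met.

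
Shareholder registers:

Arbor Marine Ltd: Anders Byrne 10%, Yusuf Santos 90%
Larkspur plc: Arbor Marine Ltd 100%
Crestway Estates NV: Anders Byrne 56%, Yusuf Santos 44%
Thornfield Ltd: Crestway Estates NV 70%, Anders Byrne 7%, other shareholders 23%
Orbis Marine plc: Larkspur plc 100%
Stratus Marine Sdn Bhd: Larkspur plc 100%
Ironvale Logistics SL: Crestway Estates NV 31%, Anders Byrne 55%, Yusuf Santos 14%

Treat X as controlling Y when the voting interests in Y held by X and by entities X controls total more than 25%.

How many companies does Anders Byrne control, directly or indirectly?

3

Anders holds 56% of Crestway, so Anders controls Crestway.
Crestway and Anders together hold 70% + 7% = 77% of Thornfield, so Anders controls Thornfield.
Crestway and Anders together hold 31% + 55% = 86% of Ironvale, so Anders controls Ironvale.
No other company's threshold is met.
Anders controls 3 companies.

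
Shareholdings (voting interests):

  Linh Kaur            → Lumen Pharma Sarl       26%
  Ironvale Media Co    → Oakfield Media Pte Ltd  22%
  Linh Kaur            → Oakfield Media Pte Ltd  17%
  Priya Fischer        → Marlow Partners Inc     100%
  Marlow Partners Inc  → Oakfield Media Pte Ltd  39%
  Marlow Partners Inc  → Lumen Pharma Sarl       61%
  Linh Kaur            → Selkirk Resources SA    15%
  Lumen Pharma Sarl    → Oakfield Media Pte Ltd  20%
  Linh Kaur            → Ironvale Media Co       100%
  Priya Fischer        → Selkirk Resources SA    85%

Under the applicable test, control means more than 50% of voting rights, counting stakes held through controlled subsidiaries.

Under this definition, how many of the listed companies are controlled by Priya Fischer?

Priya holds 100% of Marlow, so Priya controls Marlow.
Priya holds 85% of Selkirk, so Priya controls Selkirk.
Marlow holds 61% of Lumen, so Priya controls Lumen.
Marlow and Lumen together hold 39% + 20% = 59% of Oakfield, so Priya controls Oakfield.
No other company's threshold is met.
Priya controls 4 companies.

4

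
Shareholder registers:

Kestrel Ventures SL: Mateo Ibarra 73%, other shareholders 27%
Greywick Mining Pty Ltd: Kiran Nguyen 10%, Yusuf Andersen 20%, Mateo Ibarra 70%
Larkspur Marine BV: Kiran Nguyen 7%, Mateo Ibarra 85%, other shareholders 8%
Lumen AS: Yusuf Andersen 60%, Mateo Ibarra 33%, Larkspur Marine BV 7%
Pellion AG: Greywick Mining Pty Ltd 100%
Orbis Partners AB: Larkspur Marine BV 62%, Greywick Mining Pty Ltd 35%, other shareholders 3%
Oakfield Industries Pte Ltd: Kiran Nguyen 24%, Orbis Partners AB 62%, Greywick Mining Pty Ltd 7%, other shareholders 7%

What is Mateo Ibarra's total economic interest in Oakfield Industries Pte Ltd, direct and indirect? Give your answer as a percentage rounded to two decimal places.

52.76%

Mateo reaches Oakfield along 3 paths.
Via Larkspur → Orbis: 85% × 62% × 62% = 32.674%.
Via Greywick → Orbis: 70% × 35% × 62% = 15.19%.
Via Greywick: 70% × 7% = 4.9%.
Total: 32.674% + 15.19% + 4.9% = 52.764%.
Rounded: 52.76%.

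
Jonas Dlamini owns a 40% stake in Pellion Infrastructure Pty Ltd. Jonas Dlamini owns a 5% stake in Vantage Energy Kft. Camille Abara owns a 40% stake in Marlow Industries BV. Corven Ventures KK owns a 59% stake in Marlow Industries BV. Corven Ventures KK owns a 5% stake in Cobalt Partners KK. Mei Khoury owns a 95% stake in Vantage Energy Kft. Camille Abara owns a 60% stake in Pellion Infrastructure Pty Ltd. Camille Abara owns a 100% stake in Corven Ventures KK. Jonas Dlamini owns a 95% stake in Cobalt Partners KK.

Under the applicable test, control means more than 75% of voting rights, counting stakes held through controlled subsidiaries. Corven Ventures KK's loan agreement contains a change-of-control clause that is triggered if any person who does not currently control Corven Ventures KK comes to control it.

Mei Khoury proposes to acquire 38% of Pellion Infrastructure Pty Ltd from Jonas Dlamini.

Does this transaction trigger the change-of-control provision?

No

The purchase adds only to Mei's holdings (Jonas's stake shrinks), so Mei is the only person who could newly come to control Corven.
Mei holds 95% of Vantage, so Mei controls Vantage.
Neither Mei nor any entity Mei controls holds any voting interest in Corven.
So before the transaction, Mei does not control Corven.
After the purchase, Mei holds 38% of Pellion directly, and Jonas's stake falls to 2%.
Mei's side now holds 38% of Pellion, not > 75%, so Mei still does not control Pellion.
After the transaction, neither Mei nor any entity Mei controls holds a voting interest in Corven, so Mei still does not control it.
No new person acquires control, so the clause is not triggered.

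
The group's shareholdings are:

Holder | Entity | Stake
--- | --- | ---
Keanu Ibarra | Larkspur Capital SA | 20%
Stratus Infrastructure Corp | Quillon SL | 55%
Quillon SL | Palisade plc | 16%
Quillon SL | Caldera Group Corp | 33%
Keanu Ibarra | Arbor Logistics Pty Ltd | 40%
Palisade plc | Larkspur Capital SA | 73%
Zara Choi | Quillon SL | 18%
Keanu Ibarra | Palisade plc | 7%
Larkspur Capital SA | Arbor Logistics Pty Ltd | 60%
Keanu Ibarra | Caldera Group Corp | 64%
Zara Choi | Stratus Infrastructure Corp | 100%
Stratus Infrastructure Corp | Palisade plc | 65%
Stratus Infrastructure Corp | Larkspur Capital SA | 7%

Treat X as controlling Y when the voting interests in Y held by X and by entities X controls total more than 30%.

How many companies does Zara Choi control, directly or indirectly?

6

Zara holds 100% of Stratus, so Zara controls Stratus.
Stratus and Zara together hold 55% + 18% = 73% of Quillon, so Zara controls Quillon.
Stratus and Quillon together hold 65% + 16% = 81% of Palisade, so Zara controls Palisade.
Palisade and Stratus together hold 73% + 7% = 80% of Larkspur, so Zara controls Larkspur.
Quillon holds 33% of Caldera, so Zara controls Caldera.
Larkspur holds 60% of Arbor, so Zara controls Arbor.
Zara controls 6 companies.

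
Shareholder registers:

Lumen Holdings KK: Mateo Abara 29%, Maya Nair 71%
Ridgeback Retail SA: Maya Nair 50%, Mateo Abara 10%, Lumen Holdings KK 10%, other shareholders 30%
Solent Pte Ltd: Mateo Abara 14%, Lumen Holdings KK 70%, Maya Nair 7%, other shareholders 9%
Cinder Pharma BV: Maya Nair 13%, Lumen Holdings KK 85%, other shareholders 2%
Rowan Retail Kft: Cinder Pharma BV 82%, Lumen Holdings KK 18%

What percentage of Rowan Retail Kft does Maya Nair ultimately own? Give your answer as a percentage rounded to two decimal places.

Maya reaches Rowan along 3 paths.
Via Cinder: 13% × 82% = 10.66%.
Via Lumen → Cinder: 71% × 85% × 82% = 49.487%.
Via Lumen: 71% × 18% = 12.78%.
Total: 10.66% + 49.487% + 12.78% = 72.927%.
Rounded: 72.93%.

72.93%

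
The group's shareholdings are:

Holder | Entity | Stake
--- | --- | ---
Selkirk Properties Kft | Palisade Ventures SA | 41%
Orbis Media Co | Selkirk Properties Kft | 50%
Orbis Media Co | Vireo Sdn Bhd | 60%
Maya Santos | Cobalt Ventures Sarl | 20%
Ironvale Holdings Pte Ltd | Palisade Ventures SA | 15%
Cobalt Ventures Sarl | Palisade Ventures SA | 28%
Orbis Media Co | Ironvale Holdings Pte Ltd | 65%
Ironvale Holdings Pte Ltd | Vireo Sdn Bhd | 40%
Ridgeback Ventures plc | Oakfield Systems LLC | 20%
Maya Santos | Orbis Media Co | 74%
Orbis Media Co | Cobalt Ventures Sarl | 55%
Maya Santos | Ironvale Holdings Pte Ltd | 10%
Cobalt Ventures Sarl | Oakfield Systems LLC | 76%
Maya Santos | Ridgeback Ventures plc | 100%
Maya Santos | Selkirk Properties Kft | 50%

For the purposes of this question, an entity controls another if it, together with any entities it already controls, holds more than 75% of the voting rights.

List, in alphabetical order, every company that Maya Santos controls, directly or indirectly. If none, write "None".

Maya holds 100% of Ridgeback, so Maya controls Ridgeback.
No other company's threshold is met.

Ridgeback Ventures plc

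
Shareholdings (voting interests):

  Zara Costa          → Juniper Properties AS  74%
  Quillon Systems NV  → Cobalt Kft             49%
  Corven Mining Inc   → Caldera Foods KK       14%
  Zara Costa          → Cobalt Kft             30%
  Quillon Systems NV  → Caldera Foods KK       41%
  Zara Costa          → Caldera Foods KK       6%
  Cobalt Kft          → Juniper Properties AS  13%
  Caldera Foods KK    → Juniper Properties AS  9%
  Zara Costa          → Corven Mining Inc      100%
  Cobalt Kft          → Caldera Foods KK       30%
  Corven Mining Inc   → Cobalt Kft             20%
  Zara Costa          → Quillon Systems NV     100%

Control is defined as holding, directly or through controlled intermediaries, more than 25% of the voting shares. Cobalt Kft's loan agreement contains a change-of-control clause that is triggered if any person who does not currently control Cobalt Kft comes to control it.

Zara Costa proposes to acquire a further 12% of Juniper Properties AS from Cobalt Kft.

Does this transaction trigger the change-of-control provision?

The purchase adds only to Zara's holdings (Cobalt's stake shrinks), so Zara is the only person who could newly come to control Cobalt.
Zara holds 100% of Quillon, so Zara controls Quillon.
Zara holds 100% of Corven, so Zara controls Corven.
Corven and Zara and Quillon together hold 20% + 30% + 49% = 99% of Cobalt, so Zara controls Cobalt.
So Zara already controls Cobalt before the transaction.
After the purchase, Zara's direct stake in Juniper rises to 74% + 12% = 86%, and Cobalt's stake falls to 1%.
Zara controlled Cobalt already, so this is not a new person acquiring control; every other person's position is unchanged or reduced.
No new person acquires control, so the clause is not triggered.

No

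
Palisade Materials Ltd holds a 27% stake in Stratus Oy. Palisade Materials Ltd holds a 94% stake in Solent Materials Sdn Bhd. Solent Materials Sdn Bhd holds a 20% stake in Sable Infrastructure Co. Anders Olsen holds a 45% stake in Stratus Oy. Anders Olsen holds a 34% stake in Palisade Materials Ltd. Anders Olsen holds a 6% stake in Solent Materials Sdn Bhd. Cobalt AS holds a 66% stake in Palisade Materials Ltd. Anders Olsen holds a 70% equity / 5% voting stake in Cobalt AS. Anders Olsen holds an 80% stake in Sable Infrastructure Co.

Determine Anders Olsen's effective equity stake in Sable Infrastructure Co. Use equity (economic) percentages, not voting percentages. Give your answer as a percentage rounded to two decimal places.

96.28%

Anders reaches Sable along 4 paths.
Via Solent: 6% × 20% = 1.2%.
Via Cobalt → Palisade → Solent: 70% × 66% × 94% × 20% = 8.6856%.
Via Palisade → Solent: 34% × 94% × 20% = 6.392%.
Direct stake: 80% = 80%.
Total: 1.2% + 8.6856% + 6.392% + 80% = 96.2776%.
Rounded: 96.28%.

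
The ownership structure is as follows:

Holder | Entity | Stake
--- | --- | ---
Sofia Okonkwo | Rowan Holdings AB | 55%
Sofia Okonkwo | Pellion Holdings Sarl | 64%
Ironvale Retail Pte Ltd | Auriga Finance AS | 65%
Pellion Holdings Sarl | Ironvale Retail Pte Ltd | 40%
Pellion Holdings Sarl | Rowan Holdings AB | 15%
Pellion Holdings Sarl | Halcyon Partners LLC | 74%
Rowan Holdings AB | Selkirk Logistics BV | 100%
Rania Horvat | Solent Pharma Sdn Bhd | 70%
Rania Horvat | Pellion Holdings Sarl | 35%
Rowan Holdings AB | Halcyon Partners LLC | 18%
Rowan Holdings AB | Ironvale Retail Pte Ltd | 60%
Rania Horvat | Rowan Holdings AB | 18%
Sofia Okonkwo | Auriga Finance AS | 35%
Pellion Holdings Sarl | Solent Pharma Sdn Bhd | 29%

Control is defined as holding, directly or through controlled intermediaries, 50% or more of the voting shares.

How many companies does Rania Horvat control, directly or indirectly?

Rania holds 70% of Solent, so Rania controls Solent.
No other company's threshold is met.
Rania controls 1 company.

1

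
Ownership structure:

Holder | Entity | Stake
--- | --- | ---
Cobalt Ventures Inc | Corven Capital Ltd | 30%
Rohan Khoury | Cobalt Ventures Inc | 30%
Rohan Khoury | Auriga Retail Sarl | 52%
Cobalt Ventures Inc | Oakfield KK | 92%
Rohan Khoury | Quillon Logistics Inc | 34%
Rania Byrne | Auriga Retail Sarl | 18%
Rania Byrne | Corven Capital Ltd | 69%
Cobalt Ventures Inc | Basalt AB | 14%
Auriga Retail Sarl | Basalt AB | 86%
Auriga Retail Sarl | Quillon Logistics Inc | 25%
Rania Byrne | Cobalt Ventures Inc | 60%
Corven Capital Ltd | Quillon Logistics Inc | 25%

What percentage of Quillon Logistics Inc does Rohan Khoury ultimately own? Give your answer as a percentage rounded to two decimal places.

49.25%

Rohan reaches Quillon along 3 paths.
Direct stake: 34% = 34%.
Via Auriga: 52% × 25% = 13%.
Via Cobalt → Corven: 30% × 30% × 25% = 2.25%.
Total: 34% + 13% + 2.25% = 49.25%.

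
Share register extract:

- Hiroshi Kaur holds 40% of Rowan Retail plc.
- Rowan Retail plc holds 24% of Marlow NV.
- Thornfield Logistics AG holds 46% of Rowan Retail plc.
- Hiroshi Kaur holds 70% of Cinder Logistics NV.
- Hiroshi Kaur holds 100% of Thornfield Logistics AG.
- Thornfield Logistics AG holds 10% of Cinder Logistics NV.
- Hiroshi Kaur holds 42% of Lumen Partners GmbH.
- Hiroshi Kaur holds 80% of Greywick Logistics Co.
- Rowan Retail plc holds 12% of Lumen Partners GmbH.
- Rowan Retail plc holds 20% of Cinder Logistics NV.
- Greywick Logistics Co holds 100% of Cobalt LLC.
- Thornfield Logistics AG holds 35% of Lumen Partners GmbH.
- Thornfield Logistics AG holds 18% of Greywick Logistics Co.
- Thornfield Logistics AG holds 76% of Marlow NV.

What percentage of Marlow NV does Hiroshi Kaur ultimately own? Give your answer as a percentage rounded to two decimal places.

Hiroshi reaches Marlow along 3 paths.
Via Thornfield: 100% × 76% = 76%.
Via Rowan: 40% × 24% = 9.6%.
Via Thornfield → Rowan: 100% × 46% × 24% = 11.04%.
Total: 76% + 9.6% + 11.04% = 96.64%.

96.64%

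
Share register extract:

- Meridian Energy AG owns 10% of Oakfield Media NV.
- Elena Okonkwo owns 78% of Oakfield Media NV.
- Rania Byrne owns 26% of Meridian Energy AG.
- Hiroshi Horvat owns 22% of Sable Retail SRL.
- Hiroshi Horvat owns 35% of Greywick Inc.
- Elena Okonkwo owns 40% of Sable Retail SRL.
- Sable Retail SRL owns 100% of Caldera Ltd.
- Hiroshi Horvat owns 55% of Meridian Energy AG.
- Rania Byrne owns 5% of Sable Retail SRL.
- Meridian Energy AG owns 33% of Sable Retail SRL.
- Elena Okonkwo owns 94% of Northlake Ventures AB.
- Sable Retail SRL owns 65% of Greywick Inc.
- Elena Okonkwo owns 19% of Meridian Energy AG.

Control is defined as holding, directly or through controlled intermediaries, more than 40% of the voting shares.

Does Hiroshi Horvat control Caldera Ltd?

Hiroshi holds 55% of Meridian, so Hiroshi controls Meridian.
Hiroshi and Meridian together hold 22% + 33% = 55% of Sable, so Hiroshi controls Sable.
Sable holds 100% of Caldera, so Hiroshi controls Caldera.

Yes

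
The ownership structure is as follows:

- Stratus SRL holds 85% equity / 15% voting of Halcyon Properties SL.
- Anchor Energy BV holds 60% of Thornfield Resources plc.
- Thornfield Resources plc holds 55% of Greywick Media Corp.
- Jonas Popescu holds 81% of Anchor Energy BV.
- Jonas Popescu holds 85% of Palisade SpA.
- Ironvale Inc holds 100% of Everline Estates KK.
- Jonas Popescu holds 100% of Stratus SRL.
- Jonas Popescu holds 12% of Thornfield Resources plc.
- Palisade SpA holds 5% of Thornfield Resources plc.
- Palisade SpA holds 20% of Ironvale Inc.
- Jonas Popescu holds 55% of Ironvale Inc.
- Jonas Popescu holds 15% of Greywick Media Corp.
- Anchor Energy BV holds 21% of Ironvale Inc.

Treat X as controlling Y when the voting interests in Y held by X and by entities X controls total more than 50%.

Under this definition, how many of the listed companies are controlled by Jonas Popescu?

Jonas holds 100% of Stratus, so Jonas controls Stratus.
Jonas holds 81% of Anchor, so Jonas controls Anchor.
Jonas holds 85% of Palisade, so Jonas controls Palisade.
Jonas and Anchor and Palisade together hold 12% + 60% + 5% = 77% of Thornfield, so Jonas controls Thornfield.
Jonas and Palisade and Anchor together hold 55% + 20% + 21% = 96% of Ironvale, so Jonas controls Ironvale.
Ironvale holds 100% of Everline, so Jonas controls Everline.
Thornfield and Jonas together hold 55% + 15% = 70% of Greywick, so Jonas controls Greywick.
No other company's threshold is met.
Jonas controls 7 companies.

7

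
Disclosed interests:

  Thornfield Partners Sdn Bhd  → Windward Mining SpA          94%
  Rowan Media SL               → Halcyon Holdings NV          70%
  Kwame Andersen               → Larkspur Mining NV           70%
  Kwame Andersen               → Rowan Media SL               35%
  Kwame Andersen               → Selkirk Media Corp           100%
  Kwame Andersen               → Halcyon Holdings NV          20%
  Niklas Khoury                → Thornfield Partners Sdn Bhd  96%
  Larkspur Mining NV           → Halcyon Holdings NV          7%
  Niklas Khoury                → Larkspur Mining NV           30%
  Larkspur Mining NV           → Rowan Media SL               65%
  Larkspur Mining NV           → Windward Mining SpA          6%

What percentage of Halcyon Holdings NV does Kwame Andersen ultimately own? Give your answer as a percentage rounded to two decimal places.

81.25%

Kwame reaches Halcyon along 4 paths.
Via Rowan: 35% × 70% = 24.5%.
Via Larkspur → Rowan: 70% × 65% × 70% = 31.85%.
Via Larkspur: 70% × 7% = 4.9%.
Direct stake: 20% = 20%.
Total: 24.5% + 31.85% + 4.9% + 20% = 81.25%.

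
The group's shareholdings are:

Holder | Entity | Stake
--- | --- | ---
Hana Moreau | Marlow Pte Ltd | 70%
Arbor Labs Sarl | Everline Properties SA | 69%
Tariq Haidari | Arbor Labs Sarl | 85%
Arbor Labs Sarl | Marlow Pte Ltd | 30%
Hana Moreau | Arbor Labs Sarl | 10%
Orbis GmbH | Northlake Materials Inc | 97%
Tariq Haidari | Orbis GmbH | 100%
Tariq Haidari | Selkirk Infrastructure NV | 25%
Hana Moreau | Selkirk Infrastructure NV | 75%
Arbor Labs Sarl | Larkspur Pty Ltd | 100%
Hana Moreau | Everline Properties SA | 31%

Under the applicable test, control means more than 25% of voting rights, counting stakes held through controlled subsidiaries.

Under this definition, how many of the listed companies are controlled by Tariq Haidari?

Tariq holds 85% of Arbor, so Tariq controls Arbor.
Tariq holds 100% of Orbis, so Tariq controls Orbis.
Arbor holds 69% of Everline, so Tariq controls Everline.
Orbis holds 97% of Northlake, so Tariq controls Northlake.
Arbor holds 30% of Marlow, so Tariq controls Marlow.
Arbor holds 100% of Larkspur, so Tariq controls Larkspur.
No other company's threshold is met.
Tariq controls 6 companies.

6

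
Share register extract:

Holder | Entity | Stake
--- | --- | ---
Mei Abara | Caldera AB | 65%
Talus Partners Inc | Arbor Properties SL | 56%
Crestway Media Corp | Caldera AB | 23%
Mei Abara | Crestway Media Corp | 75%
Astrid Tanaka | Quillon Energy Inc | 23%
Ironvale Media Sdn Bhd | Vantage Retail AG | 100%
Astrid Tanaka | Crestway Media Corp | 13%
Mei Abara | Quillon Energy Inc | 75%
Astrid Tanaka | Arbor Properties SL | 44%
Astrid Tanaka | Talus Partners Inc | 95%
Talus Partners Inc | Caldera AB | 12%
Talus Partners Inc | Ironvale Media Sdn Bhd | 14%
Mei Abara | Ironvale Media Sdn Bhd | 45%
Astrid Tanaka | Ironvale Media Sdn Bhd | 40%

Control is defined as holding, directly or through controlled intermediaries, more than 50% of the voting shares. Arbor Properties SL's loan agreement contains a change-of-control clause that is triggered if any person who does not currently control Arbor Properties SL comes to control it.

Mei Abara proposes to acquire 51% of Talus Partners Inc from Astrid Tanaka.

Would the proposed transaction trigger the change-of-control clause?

The purchase adds only to Mei's holdings (Astrid's stake shrinks), so Mei is the only person who could newly come to control Arbor.
Mei holds 75% of Crestway, so Mei controls Crestway.
Mei holds 75% of Quillon, so Mei controls Quillon.
Mei and Crestway together hold 65% + 23% = 88% of Caldera, so Mei controls Caldera.
Neither Mei nor any entity Mei controls holds any voting interest in Arbor.
So before the transaction, Mei does not control Arbor.
After the purchase, Mei holds 51% of Talus directly, and Astrid's stake falls to 44%.
Mei holds 51% of Talus, so Mei controls Talus.
Talus holds 56% of Arbor, so Mei controls Arbor.
Mei did not control Arbor before and does after, so the clause is triggered.

Yes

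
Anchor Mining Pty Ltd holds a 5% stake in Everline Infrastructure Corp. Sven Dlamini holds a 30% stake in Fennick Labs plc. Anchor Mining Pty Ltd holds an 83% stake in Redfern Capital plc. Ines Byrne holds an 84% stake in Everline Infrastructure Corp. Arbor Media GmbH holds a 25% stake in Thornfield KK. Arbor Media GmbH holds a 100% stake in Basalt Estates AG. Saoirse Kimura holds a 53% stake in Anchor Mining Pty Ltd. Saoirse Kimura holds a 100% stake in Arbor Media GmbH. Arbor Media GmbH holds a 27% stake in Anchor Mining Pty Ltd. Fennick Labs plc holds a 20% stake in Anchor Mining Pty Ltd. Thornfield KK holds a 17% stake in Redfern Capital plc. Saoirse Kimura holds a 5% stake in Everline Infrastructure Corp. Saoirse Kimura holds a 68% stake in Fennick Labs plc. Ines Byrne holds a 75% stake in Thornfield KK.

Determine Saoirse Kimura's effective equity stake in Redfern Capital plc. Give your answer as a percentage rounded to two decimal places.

81.94%

Saoirse reaches Redfern along 4 paths.
Via Anchor: 53% × 83% = 43.99%.
Via Arbor → Anchor: 100% × 27% × 83% = 22.41%.
Via Fennick → Anchor: 68% × 20% × 83% = 11.288%.
Via Arbor → Thornfield: 100% × 25% × 17% = 4.25%.
Total: 43.99% + 22.41% + 11.288% + 4.25% = 81.938%.
Rounded: 81.94%.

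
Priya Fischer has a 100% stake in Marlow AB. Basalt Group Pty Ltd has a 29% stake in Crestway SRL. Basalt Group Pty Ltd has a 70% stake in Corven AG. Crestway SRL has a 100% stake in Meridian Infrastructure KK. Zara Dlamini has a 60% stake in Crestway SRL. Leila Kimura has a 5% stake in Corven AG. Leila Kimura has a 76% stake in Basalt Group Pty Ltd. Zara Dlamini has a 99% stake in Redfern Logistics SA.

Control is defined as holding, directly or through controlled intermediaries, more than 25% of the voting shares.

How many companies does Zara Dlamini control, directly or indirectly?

Zara holds 99% of Redfern, so Zara controls Redfern.
Zara holds 60% of Crestway, so Zara controls Crestway.
Crestway holds 100% of Meridian, so Zara controls Meridian.
No other company's threshold is met.
Zara controls 3 companies.

3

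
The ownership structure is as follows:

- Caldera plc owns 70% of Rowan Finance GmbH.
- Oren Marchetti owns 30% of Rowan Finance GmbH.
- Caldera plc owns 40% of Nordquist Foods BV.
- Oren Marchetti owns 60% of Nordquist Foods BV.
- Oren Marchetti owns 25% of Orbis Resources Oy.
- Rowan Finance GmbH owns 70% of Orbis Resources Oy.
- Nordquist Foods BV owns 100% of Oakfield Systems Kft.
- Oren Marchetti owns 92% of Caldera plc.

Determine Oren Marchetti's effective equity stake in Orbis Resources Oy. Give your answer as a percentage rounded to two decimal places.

Oren reaches Orbis along 3 paths.
Direct stake: 25% = 25%.
Via Caldera → Rowan: 92% × 70% × 70% = 45.08%.
Via Rowan: 30% × 70% = 21%.
Total: 25% + 45.08% + 21% = 91.08%.

91.08%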